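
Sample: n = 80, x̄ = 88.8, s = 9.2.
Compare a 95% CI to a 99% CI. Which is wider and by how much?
99% CI is wider by 1.34

df = 79
95% CI: t* = 1.990, (86.75, 90.85), width = 2 · t* · s/√n = 4.09
99% CI: t* = 2.640, (86.08, 91.52), width = 2 · t* · s/√n = 5.43

The 99% CI is wider by 5.43 - 4.09 = 1.34.
Higher confidence requires a wider interval.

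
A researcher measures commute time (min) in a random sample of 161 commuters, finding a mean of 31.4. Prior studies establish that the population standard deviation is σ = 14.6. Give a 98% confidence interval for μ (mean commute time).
(28.72, 34.08)

z-interval (σ known):
z* = 2.326 for 98% confidence

Margin of error = z* · σ/√n = 2.326 · 14.6/√161 = 2.68

CI: (31.4 - 2.68, 31.4 + 2.68) = (28.72, 34.08)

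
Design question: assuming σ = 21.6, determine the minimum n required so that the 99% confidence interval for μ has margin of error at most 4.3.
n ≥ 168

For margin E ≤ 4.3:
n ≥ (z* · σ / E)²
n ≥ (2.576 · 21.6 / 4.3)²
n ≥ 167.44

Minimum n = 168 (rounding up)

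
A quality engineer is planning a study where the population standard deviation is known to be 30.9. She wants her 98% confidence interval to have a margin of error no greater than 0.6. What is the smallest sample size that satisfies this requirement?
n ≥ 14350

For margin E ≤ 0.6:
n ≥ (z* · σ / E)²
n ≥ (2.326 · 30.9 / 0.6)²
n ≥ 14349.40

Minimum n = 14350 (rounding up)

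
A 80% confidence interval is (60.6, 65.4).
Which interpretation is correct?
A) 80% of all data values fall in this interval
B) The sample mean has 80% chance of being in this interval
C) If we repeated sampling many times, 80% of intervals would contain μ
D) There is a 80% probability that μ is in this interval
C

A) Wrong — a CI is about the parameter μ, not individual data values.
B) Wrong — x̄ is observed and sits in the interval by construction.
C) Correct — this is the frequentist long-run coverage interpretation.
D) Wrong — μ is fixed; the randomness lives in the interval, not in μ.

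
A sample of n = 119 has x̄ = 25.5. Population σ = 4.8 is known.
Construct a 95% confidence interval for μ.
(24.64, 26.36)

z-interval (σ known):
z* = 1.960 for 95% confidence

Margin of error = z* · σ/√n = 1.960 · 4.8/√119 = 0.86

CI: (25.5 - 0.86, 25.5 + 0.86) = (24.64, 26.36)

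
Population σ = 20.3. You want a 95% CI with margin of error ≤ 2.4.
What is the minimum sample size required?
n ≥ 275

For margin E ≤ 2.4:
n ≥ (z* · σ / E)²
n ≥ (1.960 · 20.3 / 2.4)²
n ≥ 274.84

Minimum n = 275 (rounding up)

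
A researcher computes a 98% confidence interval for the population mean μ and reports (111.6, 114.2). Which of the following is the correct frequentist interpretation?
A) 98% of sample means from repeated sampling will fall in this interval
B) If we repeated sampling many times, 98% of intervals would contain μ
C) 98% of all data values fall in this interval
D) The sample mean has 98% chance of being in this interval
B

A) Wrong — coverage applies to intervals containing μ, not to future x̄ values.
B) Correct — this is the frequentist long-run coverage interpretation.
C) Wrong — a CI is about the parameter μ, not individual data values.
D) Wrong — x̄ is observed and sits in the interval by construction.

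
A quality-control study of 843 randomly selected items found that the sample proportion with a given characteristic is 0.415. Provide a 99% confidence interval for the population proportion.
(0.371, 0.459)

Proportion CI:
SE = √(p̂(1-p̂)/n) = √(0.415 · 0.585 / 843) = 0.01697

z* = 2.576
Margin = z* · SE = 2.576 · 0.01697 = 0.0437

CI: 0.415 ± 0.0437 = (0.371, 0.459)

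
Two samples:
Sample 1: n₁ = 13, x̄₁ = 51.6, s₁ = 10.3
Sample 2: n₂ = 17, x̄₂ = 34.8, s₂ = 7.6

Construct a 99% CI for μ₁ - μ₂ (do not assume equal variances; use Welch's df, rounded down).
(7.18, 26.42)

Difference: x̄₁ - x̄₂ = 16.80
SE = √(s₁²/n₁ + s₂²/n₂) = √(10.3²/13 + 7.6²/17) = 3.3998
df = 21.30 → 21 (Welch–Satterthwaite, rounded down)
t* = 2.831

CI: 16.80 ± 2.831 · 3.3998 = 16.80 ± 9.62 = (7.18, 26.42)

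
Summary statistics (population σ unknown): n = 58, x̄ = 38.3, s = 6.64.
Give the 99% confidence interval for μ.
(35.98, 40.62)

t-interval (σ unknown):
df = n - 1 = 57
t* = 2.665 for 99% confidence

Margin of error = t* · s/√n = 2.665 · 6.64/√58 = 2.32

CI: (35.98, 40.62)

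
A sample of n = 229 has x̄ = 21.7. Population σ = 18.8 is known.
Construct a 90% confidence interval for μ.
(19.66, 23.74)

z-interval (σ known):
z* = 1.645 for 90% confidence

Margin of error = z* · σ/√n = 1.645 · 18.8/√229 = 2.04

CI: (21.7 - 2.04, 21.7 + 2.04) = (19.66, 23.74)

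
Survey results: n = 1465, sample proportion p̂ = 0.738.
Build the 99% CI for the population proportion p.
(0.708, 0.768)

Proportion CI:
SE = √(p̂(1-p̂)/n) = √(0.738 · 0.262 / 1465) = 0.01149

z* = 2.576
Margin = z* · SE = 2.576 · 0.01149 = 0.0296

CI: 0.738 ± 0.0296 = (0.708, 0.768)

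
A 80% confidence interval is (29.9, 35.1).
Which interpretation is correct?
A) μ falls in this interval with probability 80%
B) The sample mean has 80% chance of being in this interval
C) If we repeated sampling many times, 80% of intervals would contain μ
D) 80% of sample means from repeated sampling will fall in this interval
C

A) Wrong — μ is fixed; the randomness lives in the interval, not in μ.
B) Wrong — x̄ is observed and sits in the interval by construction.
C) Correct — this is the frequentist long-run coverage interpretation.
D) Wrong — coverage applies to intervals containing μ, not to future x̄ values.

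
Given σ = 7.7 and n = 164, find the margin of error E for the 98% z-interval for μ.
Margin of error = 1.40

Margin of error = z* · σ/√n
= 2.326 · 7.7/√164
= 2.326 · 7.7/12.8062
= 1.40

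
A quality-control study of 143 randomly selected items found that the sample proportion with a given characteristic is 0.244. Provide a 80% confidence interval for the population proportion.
(0.198, 0.290)

Proportion CI:
SE = √(p̂(1-p̂)/n) = √(0.244 · 0.756 / 143) = 0.03592

z* = 1.282
Margin = z* · SE = 1.282 · 0.03592 = 0.0460

CI: 0.244 ± 0.0460 = (0.198, 0.290)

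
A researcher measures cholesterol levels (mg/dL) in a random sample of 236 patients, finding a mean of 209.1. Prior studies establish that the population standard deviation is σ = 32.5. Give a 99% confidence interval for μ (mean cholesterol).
(203.65, 214.55)

z-interval (σ known):
z* = 2.576 for 99% confidence

Margin of error = z* · σ/√n = 2.576 · 32.5/√236 = 5.45

CI: (209.1 - 5.45, 209.1 + 5.45) = (203.65, 214.55)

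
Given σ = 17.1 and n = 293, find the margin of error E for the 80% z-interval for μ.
Margin of error = 1.28

Margin of error = z* · σ/√n
= 1.282 · 17.1/√293
= 1.282 · 17.1/17.1172
= 1.28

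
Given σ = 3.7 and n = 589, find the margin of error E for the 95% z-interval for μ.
Margin of error = 0.30

Margin of error = z* · σ/√n
= 1.960 · 3.7/√589
= 1.960 · 3.7/24.2693
= 0.30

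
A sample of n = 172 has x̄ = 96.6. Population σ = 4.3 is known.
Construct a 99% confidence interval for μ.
(95.76, 97.44)

z-interval (σ known):
z* = 2.576 for 99% confidence

Margin of error = z* · σ/√n = 2.576 · 4.3/√172 = 0.84

CI: (96.6 - 0.84, 96.6 + 0.84) = (95.76, 97.44)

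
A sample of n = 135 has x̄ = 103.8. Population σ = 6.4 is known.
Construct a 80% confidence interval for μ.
(103.09, 104.51)

z-interval (σ known):
z* = 1.282 for 80% confidence

Margin of error = z* · σ/√n = 1.282 · 6.4/√135 = 0.71

CI: (103.8 - 0.71, 103.8 + 0.71) = (103.09, 104.51)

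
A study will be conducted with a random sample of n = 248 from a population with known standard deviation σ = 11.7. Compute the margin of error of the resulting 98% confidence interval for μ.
Margin of error = 1.73

Margin of error = z* · σ/√n
= 2.326 · 11.7/√248
= 2.326 · 11.7/15.7480
= 1.73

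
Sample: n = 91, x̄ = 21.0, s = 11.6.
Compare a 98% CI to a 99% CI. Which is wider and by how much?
99% CI is wider by 0.64

df = 90
98% CI: t* = 2.368, (18.12, 23.88), width = 2 · t* · s/√n = 5.76
99% CI: t* = 2.632, (17.80, 24.20), width = 2 · t* · s/√n = 6.40

The 99% CI is wider by 6.40 - 5.76 = 0.64.
Higher confidence requires a wider interval.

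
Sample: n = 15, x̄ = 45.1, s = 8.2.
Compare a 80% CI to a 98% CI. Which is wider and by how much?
98% CI is wider by 5.41

df = 14
80% CI: t* = 1.345, (42.25, 47.95), width = 2 · t* · s/√n = 5.70
98% CI: t* = 2.624, (39.54, 50.66), width = 2 · t* · s/√n = 11.11

The 98% CI is wider by 11.11 - 5.70 = 5.41.
Higher confidence requires a wider interval.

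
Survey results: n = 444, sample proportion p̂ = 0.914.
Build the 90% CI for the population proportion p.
(0.892, 0.936)

Proportion CI:
SE = √(p̂(1-p̂)/n) = √(0.914 · 0.086 / 444) = 0.01331

z* = 1.645
Margin = z* · SE = 1.645 · 0.01331 = 0.0219

CI: 0.914 ± 0.0219 = (0.892, 0.936)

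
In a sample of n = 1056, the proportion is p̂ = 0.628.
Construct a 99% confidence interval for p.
(0.590, 0.666)

Proportion CI:
SE = √(p̂(1-p̂)/n) = √(0.628 · 0.372 / 1056) = 0.01487

z* = 2.576
Margin = z* · SE = 2.576 · 0.01487 = 0.0383

CI: 0.628 ± 0.0383 = (0.590, 0.666)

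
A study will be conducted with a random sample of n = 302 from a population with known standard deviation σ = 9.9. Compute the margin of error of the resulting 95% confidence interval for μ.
Margin of error = 1.12

Margin of error = z* · σ/√n
= 1.960 · 9.9/√302
= 1.960 · 9.9/17.3781
= 1.12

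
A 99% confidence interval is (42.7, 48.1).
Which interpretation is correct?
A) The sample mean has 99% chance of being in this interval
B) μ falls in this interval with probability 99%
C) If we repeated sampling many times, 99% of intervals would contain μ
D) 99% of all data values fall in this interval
C

A) Wrong — x̄ is observed and sits in the interval by construction.
B) Wrong — μ is fixed; the randomness lives in the interval, not in μ.
C) Correct — this is the frequentist long-run coverage interpretation.
D) Wrong — a CI is about the parameter μ, not individual data values.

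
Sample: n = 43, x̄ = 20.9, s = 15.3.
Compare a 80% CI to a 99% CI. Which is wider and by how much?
99% CI is wider by 6.51

df = 42
80% CI: t* = 1.302, (17.86, 23.94), width = 2 · t* · s/√n = 6.08
99% CI: t* = 2.698, (14.60, 27.20), width = 2 · t* · s/√n = 12.59

The 99% CI is wider by 12.59 - 6.08 = 6.51.
Higher confidence requires a wider interval.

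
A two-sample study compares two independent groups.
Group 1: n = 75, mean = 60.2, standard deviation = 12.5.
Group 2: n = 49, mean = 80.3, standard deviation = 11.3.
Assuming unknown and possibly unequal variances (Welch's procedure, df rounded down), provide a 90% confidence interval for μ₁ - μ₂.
(-23.69, -16.51)

Difference: x̄₁ - x̄₂ = -20.10
SE = √(s₁²/n₁ + s₂²/n₂) = √(12.5²/75 + 11.3²/49) = 2.1655
df = 109.88 → 109 (Welch–Satterthwaite, rounded down)
t* = 1.659

CI: -20.10 ± 1.659 · 2.1655 = -20.10 ± 3.59 = (-23.69, -16.51)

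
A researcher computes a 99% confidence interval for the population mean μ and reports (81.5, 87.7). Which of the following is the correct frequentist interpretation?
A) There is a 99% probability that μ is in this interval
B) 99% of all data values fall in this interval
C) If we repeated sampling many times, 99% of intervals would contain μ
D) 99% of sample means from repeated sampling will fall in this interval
C

A) Wrong — μ is fixed; the randomness lives in the interval, not in μ.
B) Wrong — a CI is about the parameter μ, not individual data values.
C) Correct — this is the frequentist long-run coverage interpretation.
D) Wrong — coverage applies to intervals containing μ, not to future x̄ values.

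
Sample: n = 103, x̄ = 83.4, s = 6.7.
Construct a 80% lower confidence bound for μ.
μ ≥ 82.84

Lower bound (one-sided):
t* = 0.845 (one-sided for 80%)
Lower bound = x̄ - t* · s/√n = 83.4 - 0.845 · 6.7/√103 = 82.84

We are 80% confident that μ ≥ 82.84.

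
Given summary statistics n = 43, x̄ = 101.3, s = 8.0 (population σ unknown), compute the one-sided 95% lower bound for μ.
μ ≥ 99.25

Lower bound (one-sided):
t* = 1.682 (one-sided for 95%)
Lower bound = x̄ - t* · s/√n = 101.3 - 1.682 · 8.0/√43 = 99.25

We are 95% confident that μ ≥ 99.25.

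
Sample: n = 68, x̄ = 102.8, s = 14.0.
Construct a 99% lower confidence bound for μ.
μ ≥ 98.75

Lower bound (one-sided):
t* = 2.383 (one-sided for 99%)
Lower bound = x̄ - t* · s/√n = 102.8 - 2.383 · 14.0/√68 = 98.75

We are 99% confident that μ ≥ 98.75.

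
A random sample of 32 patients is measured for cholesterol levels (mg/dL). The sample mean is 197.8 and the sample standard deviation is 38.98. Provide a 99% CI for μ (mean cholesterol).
(178.89, 216.71)

t-interval (σ unknown):
df = n - 1 = 31
t* = 2.744 for 99% confidence

Margin of error = t* · s/√n = 2.744 · 38.98/√32 = 18.91

CI: (178.89, 216.71)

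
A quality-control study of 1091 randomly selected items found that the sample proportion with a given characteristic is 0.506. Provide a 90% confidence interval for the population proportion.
(0.481, 0.531)

Proportion CI:
SE = √(p̂(1-p̂)/n) = √(0.506 · 0.494 / 1091) = 0.01514

z* = 1.645
Margin = z* · SE = 1.645 · 0.01514 = 0.0249

CI: 0.506 ± 0.0249 = (0.481, 0.531)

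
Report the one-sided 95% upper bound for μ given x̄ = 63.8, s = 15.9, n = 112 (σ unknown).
μ ≤ 66.29

Upper bound (one-sided):
t* = 1.659 (one-sided for 95%)
Upper bound = x̄ + t* · s/√n = 63.8 + 1.659 · 15.9/√112 = 66.29

We are 95% confident that μ ≤ 66.29.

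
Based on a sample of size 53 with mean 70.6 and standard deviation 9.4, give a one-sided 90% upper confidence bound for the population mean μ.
μ ≤ 72.28

Upper bound (one-sided):
t* = 1.298 (one-sided for 90%)
Upper bound = x̄ + t* · s/√n = 70.6 + 1.298 · 9.4/√53 = 72.28

We are 90% confident that μ ≤ 72.28.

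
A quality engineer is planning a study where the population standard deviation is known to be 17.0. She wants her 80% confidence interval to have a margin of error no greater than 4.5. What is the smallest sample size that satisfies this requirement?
n ≥ 24

For margin E ≤ 4.5:
n ≥ (z* · σ / E)²
n ≥ (1.282 · 17.0 / 4.5)²
n ≥ 23.46

Minimum n = 24 (rounding up)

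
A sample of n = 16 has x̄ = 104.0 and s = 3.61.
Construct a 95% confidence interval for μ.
(102.08, 105.92)

t-interval (σ unknown):
df = n - 1 = 15
t* = 2.131 for 95% confidence

Margin of error = t* · s/√n = 2.131 · 3.61/√16 = 1.92

CI: (102.08, 105.92)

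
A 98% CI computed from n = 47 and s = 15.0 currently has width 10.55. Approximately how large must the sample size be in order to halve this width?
n ≈ 188

CI width ∝ 1/√n
To reduce width by factor 2, need √n to grow by 2 → need 2² = 4 times as many samples.

Current: n = 47, width = 10.55
New: n = 188, width ≈ 5.13

Width reduced by factor of 10.55/5.13 = 2.06.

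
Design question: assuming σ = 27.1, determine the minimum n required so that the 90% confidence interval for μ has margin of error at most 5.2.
n ≥ 74

For margin E ≤ 5.2:
n ≥ (z* · σ / E)²
n ≥ (1.645 · 27.1 / 5.2)²
n ≥ 73.50

Minimum n = 74 (rounding up)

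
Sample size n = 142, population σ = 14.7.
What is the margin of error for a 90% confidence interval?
Margin of error = 2.03

Margin of error = z* · σ/√n
= 1.645 · 14.7/√142
= 1.645 · 14.7/11.9164
= 2.03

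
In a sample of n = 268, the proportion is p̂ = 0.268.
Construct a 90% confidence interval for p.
(0.223, 0.313)

Proportion CI:
SE = √(p̂(1-p̂)/n) = √(0.268 · 0.732 / 268) = 0.02706

z* = 1.645
Margin = z* · SE = 1.645 · 0.02706 = 0.0445

CI: 0.268 ± 0.0445 = (0.223, 0.313)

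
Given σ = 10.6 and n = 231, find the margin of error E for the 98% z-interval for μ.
Margin of error = 1.62

Margin of error = z* · σ/√n
= 2.326 · 10.6/√231
= 2.326 · 10.6/15.1987
= 1.62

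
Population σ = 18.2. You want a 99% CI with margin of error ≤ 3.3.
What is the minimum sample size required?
n ≥ 202

For margin E ≤ 3.3:
n ≥ (z* · σ / E)²
n ≥ (2.576 · 18.2 / 3.3)²
n ≥ 201.84

Minimum n = 202 (rounding up)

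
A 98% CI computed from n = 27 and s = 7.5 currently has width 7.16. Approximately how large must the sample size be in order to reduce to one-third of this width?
n ≈ 243

CI width ∝ 1/√n
To reduce width by factor 3, need √n to grow by 3 → need 3² = 9 times as many samples.

Current: n = 27, width = 7.16
New: n = 243, width ≈ 2.25

Width reduced by factor of 7.16/2.25 = 3.18.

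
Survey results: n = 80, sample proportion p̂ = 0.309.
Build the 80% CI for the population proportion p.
(0.243, 0.375)

Proportion CI:
SE = √(p̂(1-p̂)/n) = √(0.309 · 0.691 / 80) = 0.05166

z* = 1.282
Margin = z* · SE = 1.282 · 0.05166 = 0.0662

CI: 0.309 ± 0.0662 = (0.243, 0.375)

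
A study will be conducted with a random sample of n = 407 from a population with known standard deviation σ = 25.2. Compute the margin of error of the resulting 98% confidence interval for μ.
Margin of error = 2.91

Margin of error = z* · σ/√n
= 2.326 · 25.2/√407
= 2.326 · 25.2/20.1742
= 2.91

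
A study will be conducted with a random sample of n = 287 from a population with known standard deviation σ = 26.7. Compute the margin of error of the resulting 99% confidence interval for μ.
Margin of error = 4.06

Margin of error = z* · σ/√n
= 2.576 · 26.7/√287
= 2.576 · 26.7/16.9411
= 4.06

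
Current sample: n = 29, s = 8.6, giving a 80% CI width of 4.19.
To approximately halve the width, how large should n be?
n ≈ 116

CI width ∝ 1/√n
To reduce width by factor 2, need √n to grow by 2 → need 2² = 4 times as many samples.

Current: n = 29, width = 4.19
New: n = 116, width ≈ 2.06

Width reduced by factor of 4.19/2.06 = 2.03.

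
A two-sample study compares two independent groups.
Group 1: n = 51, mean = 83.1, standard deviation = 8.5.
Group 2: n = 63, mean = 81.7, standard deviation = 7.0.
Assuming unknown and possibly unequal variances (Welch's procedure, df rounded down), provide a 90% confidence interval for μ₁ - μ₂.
(-1.06, 3.86)

Difference: x̄₁ - x̄₂ = 1.40
SE = √(s₁²/n₁ + s₂²/n₂) = √(8.5²/51 + 7.0²/63) = 1.4814
df = 96.51 → 96 (Welch–Satterthwaite, rounded down)
t* = 1.661

CI: 1.40 ± 1.661 · 1.4814 = 1.40 ± 2.46 = (-1.06, 3.86)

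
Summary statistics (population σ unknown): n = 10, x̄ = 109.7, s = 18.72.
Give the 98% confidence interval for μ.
(93.00, 126.40)

t-interval (σ unknown):
df = n - 1 = 9
t* = 2.821 for 98% confidence

Margin of error = t* · s/√n = 2.821 · 18.72/√10 = 16.70

CI: (93.00, 126.40)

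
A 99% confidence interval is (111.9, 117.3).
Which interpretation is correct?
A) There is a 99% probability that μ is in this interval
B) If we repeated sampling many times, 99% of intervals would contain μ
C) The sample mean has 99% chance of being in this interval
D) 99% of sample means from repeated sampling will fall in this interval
B

A) Wrong — μ is fixed; the randomness lives in the interval, not in μ.
B) Correct — this is the frequentist long-run coverage interpretation.
C) Wrong — x̄ is observed and sits in the interval by construction.
D) Wrong — coverage applies to intervals containing μ, not to future x̄ values.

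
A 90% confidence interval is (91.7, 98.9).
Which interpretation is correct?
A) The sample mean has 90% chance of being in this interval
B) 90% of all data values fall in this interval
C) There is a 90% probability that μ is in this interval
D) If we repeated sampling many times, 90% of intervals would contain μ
D

A) Wrong — x̄ is observed and sits in the interval by construction.
B) Wrong — a CI is about the parameter μ, not individual data values.
C) Wrong — μ is fixed; the randomness lives in the interval, not in μ.
D) Correct — this is the frequentist long-run coverage interpretation.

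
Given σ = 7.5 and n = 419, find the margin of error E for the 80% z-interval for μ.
Margin of error = 0.47

Margin of error = z* · σ/√n
= 1.282 · 7.5/√419
= 1.282 · 7.5/20.4695
= 0.47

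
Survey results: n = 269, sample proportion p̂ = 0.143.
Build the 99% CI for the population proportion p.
(0.088, 0.198)

Proportion CI:
SE = √(p̂(1-p̂)/n) = √(0.143 · 0.857 / 269) = 0.02134

z* = 2.576
Margin = z* · SE = 2.576 · 0.02134 = 0.0550

CI: 0.143 ± 0.0550 = (0.088, 0.198)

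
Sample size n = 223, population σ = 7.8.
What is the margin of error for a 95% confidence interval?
Margin of error = 1.02

Margin of error = z* · σ/√n
= 1.960 · 7.8/√223
= 1.960 · 7.8/14.9332
= 1.02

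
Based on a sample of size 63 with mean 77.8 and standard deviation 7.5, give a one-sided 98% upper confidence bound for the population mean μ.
μ ≤ 79.78

Upper bound (one-sided):
t* = 2.098 (one-sided for 98%)
Upper bound = x̄ + t* · s/√n = 77.8 + 2.098 · 7.5/√63 = 79.78

We are 98% confident that μ ≤ 79.78.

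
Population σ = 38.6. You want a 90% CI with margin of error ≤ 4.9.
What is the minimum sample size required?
n ≥ 168

For margin E ≤ 4.9:
n ≥ (z* · σ / E)²
n ≥ (1.645 · 38.6 / 4.9)²
n ≥ 167.92

Minimum n = 168 (rounding up)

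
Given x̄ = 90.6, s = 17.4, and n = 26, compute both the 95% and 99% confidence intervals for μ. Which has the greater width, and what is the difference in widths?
99% CI is wider by 4.96

df = 25
95% CI: t* = 2.060, (83.57, 97.63), width = 2 · t* · s/√n = 14.06
99% CI: t* = 2.787, (81.09, 100.11), width = 2 · t* · s/√n = 19.02

The 99% CI is wider by 19.02 - 14.06 = 4.96.
Higher confidence requires a wider interval.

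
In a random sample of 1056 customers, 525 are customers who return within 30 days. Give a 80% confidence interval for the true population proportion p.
(0.477, 0.517)

Proportion CI:
p̂ = 525/1056 = 0.49716
SE = √(p̂(1-p̂)/n) = √(0.49716 · 0.50284 / 1056) = 0.01539

z* = 1.282
Margin = z* · SE = 1.282 · 0.01539 = 0.0197

CI: 0.49716 ± 0.0197 = (0.477, 0.517)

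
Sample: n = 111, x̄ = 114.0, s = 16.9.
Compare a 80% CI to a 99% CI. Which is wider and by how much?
99% CI is wider by 4.27

df = 110
80% CI: t* = 1.289, (111.93, 116.07), width = 2 · t* · s/√n = 4.14
99% CI: t* = 2.621, (109.80, 118.20), width = 2 · t* · s/√n = 8.41

The 99% CI is wider by 8.41 - 4.14 = 4.27.
Higher confidence requires a wider interval.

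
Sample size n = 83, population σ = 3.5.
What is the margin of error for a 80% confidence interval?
Margin of error = 0.49

Margin of error = z* · σ/√n
= 1.282 · 3.5/√83
= 1.282 · 3.5/9.1104
= 0.49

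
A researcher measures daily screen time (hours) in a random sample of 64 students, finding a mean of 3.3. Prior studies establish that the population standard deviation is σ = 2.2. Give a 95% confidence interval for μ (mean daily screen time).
(2.76, 3.84)

z-interval (σ known):
z* = 1.960 for 95% confidence

Margin of error = z* · σ/√n = 1.960 · 2.2/√64 = 0.54

CI: (3.3 - 0.54, 3.3 + 0.54) = (2.76, 3.84)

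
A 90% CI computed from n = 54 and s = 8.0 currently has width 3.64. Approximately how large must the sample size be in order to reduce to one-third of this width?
n ≈ 486

CI width ∝ 1/√n
To reduce width by factor 3, need √n to grow by 3 → need 3² = 9 times as many samples.

Current: n = 54, width = 3.64
New: n = 486, width ≈ 1.20

Width reduced by factor of 3.64/1.20 = 3.03.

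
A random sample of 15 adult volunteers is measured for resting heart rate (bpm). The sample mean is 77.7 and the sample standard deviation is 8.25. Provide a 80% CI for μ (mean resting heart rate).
(74.83, 80.57)

t-interval (σ unknown):
df = n - 1 = 14
t* = 1.345 for 80% confidence

Margin of error = t* · s/√n = 1.345 · 8.25/√15 = 2.87

CI: (74.83, 80.57)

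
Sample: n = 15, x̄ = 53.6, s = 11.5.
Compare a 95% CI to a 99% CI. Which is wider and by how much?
99% CI is wider by 4.94

df = 14
95% CI: t* = 2.145, (47.23, 59.97), width = 2 · t* · s/√n = 12.74
99% CI: t* = 2.977, (44.76, 62.44), width = 2 · t* · s/√n = 17.68

The 99% CI is wider by 17.68 - 12.74 = 4.94.
Higher confidence requires a wider interval.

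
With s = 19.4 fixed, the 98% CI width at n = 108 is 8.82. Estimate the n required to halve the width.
n ≈ 432

CI width ∝ 1/√n
To reduce width by factor 2, need √n to grow by 2 → need 2² = 4 times as many samples.

Current: n = 108, width = 8.82
New: n = 432, width ≈ 4.36

Width reduced by factor of 8.82/4.36 = 2.02.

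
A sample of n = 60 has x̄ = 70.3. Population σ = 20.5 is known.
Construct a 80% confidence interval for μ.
(66.91, 73.69)

z-interval (σ known):
z* = 1.282 for 80% confidence

Margin of error = z* · σ/√n = 1.282 · 20.5/√60 = 3.39

CI: (70.3 - 3.39, 70.3 + 3.39) = (66.91, 73.69)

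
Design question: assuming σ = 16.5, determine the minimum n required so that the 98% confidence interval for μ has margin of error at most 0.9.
n ≥ 1819

For margin E ≤ 0.9:
n ≥ (z* · σ / E)²
n ≥ (2.326 · 16.5 / 0.9)²
n ≥ 1818.45

Minimum n = 1819 (rounding up)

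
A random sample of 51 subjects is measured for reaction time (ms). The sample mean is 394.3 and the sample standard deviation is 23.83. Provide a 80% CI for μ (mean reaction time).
(389.97, 398.63)

t-interval (σ unknown):
df = n - 1 = 50
t* = 1.299 for 80% confidence

Margin of error = t* · s/√n = 1.299 · 23.83/√51 = 4.33

CI: (389.97, 398.63)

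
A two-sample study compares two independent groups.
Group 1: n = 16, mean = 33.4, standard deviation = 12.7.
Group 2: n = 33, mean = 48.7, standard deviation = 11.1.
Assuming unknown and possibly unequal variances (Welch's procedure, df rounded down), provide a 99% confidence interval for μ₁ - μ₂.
(-25.63, -4.97)

Difference: x̄₁ - x̄₂ = -15.30
SE = √(s₁²/n₁ + s₂²/n₂) = √(12.7²/16 + 11.1²/33) = 3.7168
df = 26.47 → 26 (Welch–Satterthwaite, rounded down)
t* = 2.779

CI: -15.30 ± 2.779 · 3.7168 = -15.30 ± 10.33 = (-25.63, -4.97)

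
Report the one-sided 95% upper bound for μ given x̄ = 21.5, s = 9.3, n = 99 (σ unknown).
μ ≤ 23.05

Upper bound (one-sided):
t* = 1.661 (one-sided for 95%)
Upper bound = x̄ + t* · s/√n = 21.5 + 1.661 · 9.3/√99 = 23.05

We are 95% confident that μ ≤ 23.05.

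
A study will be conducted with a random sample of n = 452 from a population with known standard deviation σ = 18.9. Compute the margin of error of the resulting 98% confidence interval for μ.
Margin of error = 2.07

Margin of error = z* · σ/√n
= 2.326 · 18.9/√452
= 2.326 · 18.9/21.2603
= 2.07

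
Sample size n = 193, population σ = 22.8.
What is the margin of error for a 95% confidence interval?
Margin of error = 3.22

Margin of error = z* · σ/√n
= 1.960 · 22.8/√193
= 1.960 · 22.8/13.8924
= 3.22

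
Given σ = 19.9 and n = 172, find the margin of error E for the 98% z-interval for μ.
Margin of error = 3.53

Margin of error = z* · σ/√n
= 2.326 · 19.9/√172
= 2.326 · 19.9/13.1149
= 3.53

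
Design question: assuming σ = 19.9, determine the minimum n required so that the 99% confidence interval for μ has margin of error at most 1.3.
n ≥ 1555

For margin E ≤ 1.3:
n ≥ (z* · σ / E)²
n ≥ (2.576 · 19.9 / 1.3)²
n ≥ 1554.93

Minimum n = 1555 (rounding up)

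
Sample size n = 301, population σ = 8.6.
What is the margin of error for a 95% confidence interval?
Margin of error = 0.97

Margin of error = z* · σ/√n
= 1.960 · 8.6/√301
= 1.960 · 8.6/17.3494
= 0.97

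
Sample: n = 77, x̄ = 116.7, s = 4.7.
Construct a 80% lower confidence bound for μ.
μ ≥ 116.25

Lower bound (one-sided):
t* = 0.846 (one-sided for 80%)
Lower bound = x̄ - t* · s/√n = 116.7 - 0.846 · 4.7/√77 = 116.25

We are 80% confident that μ ≥ 116.25.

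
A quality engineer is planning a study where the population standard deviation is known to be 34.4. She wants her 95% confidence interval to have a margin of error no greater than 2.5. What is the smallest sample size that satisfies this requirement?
n ≥ 728

For margin E ≤ 2.5:
n ≥ (z* · σ / E)²
n ≥ (1.960 · 34.4 / 2.5)²
n ≥ 727.36

Minimum n = 728 (rounding up)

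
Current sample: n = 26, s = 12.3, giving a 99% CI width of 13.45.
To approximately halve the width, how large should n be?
n ≈ 104

CI width ∝ 1/√n
To reduce width by factor 2, need √n to grow by 2 → need 2² = 4 times as many samples.

Current: n = 26, width = 13.45
New: n = 104, width ≈ 6.33

Width reduced by factor of 13.45/6.33 = 2.12.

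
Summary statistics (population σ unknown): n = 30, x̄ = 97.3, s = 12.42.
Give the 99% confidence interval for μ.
(91.05, 103.55)

t-interval (σ unknown):
df = n - 1 = 29
t* = 2.756 for 99% confidence

Margin of error = t* · s/√n = 2.756 · 12.42/√30 = 6.25

CI: (91.05, 103.55)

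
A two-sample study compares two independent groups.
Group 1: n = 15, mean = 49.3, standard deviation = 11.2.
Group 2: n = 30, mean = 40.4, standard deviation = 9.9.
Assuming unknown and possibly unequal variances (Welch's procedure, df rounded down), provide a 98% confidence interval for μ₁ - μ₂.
(0.43, 17.37)

Difference: x̄₁ - x̄₂ = 8.90
SE = √(s₁²/n₁ + s₂²/n₂) = √(11.2²/15 + 9.9²/30) = 3.4102
df = 25.22 → 25 (Welch–Satterthwaite, rounded down)
t* = 2.485

CI: 8.90 ± 2.485 · 3.4102 = 8.90 ± 8.47 = (0.43, 17.37)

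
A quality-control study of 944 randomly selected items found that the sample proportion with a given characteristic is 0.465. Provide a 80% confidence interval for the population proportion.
(0.444, 0.486)

Proportion CI:
SE = √(p̂(1-p̂)/n) = √(0.465 · 0.535 / 944) = 0.01623

z* = 1.282
Margin = z* · SE = 1.282 · 0.01623 = 0.0208

CI: 0.465 ± 0.0208 = (0.444, 0.486)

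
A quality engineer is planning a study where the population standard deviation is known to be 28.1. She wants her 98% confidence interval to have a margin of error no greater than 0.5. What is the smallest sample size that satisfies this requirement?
n ≥ 17089

For margin E ≤ 0.5:
n ≥ (z* · σ / E)²
n ≥ (2.326 · 28.1 / 0.5)²
n ≥ 17088.03

Minimum n = 17089 (rounding up)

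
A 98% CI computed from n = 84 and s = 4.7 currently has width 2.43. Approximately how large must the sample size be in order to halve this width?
n ≈ 336

CI width ∝ 1/√n
To reduce width by factor 2, need √n to grow by 2 → need 2² = 4 times as many samples.

Current: n = 84, width = 2.43
New: n = 336, width ≈ 1.20

Width reduced by factor of 2.43/1.20 = 2.03.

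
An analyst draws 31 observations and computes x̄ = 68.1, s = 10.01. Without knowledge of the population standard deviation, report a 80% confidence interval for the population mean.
(65.74, 70.46)

t-interval (σ unknown):
df = n - 1 = 30
t* = 1.310 for 80% confidence

Margin of error = t* · s/√n = 1.310 · 10.01/√31 = 2.36

CI: (65.74, 70.46)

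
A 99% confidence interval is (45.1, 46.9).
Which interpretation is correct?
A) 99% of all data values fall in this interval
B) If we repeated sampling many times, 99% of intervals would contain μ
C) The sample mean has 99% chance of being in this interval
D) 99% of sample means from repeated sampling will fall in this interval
B

A) Wrong — a CI is about the parameter μ, not individual data values.
B) Correct — this is the frequentist long-run coverage interpretation.
C) Wrong — x̄ is observed and sits in the interval by construction.
D) Wrong — coverage applies to intervals containing μ, not to future x̄ values.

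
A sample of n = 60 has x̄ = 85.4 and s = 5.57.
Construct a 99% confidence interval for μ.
(83.49, 87.31)

t-interval (σ unknown):
df = n - 1 = 59
t* = 2.662 for 99% confidence

Margin of error = t* · s/√n = 2.662 · 5.57/√60 = 1.91

CI: (83.49, 87.31)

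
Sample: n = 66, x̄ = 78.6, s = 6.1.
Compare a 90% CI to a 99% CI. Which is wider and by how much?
99% CI is wider by 1.48

df = 65
90% CI: t* = 1.669, (77.35, 79.85), width = 2 · t* · s/√n = 2.51
99% CI: t* = 2.654, (76.61, 80.59), width = 2 · t* · s/√n = 3.99

The 99% CI is wider by 3.99 - 2.51 = 1.48.
Higher confidence requires a wider interval.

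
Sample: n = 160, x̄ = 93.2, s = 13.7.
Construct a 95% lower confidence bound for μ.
μ ≥ 91.41

Lower bound (one-sided):
t* = 1.654 (one-sided for 95%)
Lower bound = x̄ - t* · s/√n = 93.2 - 1.654 · 13.7/√160 = 91.41

We are 95% confident that μ ≥ 91.41.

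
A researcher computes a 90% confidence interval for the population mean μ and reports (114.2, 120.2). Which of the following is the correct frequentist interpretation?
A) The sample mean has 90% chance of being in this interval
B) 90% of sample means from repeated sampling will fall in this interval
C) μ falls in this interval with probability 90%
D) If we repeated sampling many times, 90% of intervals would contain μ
D

A) Wrong — x̄ is observed and sits in the interval by construction.
B) Wrong — coverage applies to intervals containing μ, not to future x̄ values.
C) Wrong — μ is fixed; the randomness lives in the interval, not in μ.
D) Correct — this is the frequentist long-run coverage interpretation.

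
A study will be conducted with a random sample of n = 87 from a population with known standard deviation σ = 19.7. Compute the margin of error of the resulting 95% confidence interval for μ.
Margin of error = 4.14

Margin of error = z* · σ/√n
= 1.960 · 19.7/√87
= 1.960 · 19.7/9.3274
= 4.14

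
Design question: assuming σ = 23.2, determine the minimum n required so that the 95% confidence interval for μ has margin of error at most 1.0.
n ≥ 2068

For margin E ≤ 1.0:
n ≥ (z* · σ / E)²
n ≥ (1.960 · 23.2 / 1.0)²
n ≥ 2067.70

Minimum n = 2068 (rounding up)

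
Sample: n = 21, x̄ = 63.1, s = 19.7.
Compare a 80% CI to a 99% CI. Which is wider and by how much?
99% CI is wider by 13.07

df = 20
80% CI: t* = 1.325, (57.40, 68.80), width = 2 · t* · s/√n = 11.39
99% CI: t* = 2.845, (50.87, 75.33), width = 2 · t* · s/√n = 24.46

The 99% CI is wider by 24.46 - 11.39 = 13.07.
Higher confidence requires a wider interval.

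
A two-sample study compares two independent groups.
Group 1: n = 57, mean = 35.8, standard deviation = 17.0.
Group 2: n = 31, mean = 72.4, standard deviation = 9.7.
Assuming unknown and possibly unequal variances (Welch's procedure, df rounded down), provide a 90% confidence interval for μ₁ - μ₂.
(-41.33, -31.87)

Difference: x̄₁ - x̄₂ = -36.60
SE = √(s₁²/n₁ + s₂²/n₂) = √(17.0²/57 + 9.7²/31) = 2.8470
df = 85.75 → 85 (Welch–Satterthwaite, rounded down)
t* = 1.663

CI: -36.60 ± 1.663 · 2.8470 = -36.60 ± 4.73 = (-41.33, -31.87)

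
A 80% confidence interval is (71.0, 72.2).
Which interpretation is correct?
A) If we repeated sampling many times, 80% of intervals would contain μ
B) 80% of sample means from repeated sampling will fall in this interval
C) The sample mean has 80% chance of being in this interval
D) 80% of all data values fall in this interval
A

A) Correct — this is the frequentist long-run coverage interpretation.
B) Wrong — coverage applies to intervals containing μ, not to future x̄ values.
C) Wrong — x̄ is observed and sits in the interval by construction.
D) Wrong — a CI is about the parameter μ, not individual data values.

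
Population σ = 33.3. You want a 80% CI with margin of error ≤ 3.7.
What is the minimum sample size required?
n ≥ 134

For margin E ≤ 3.7:
n ≥ (z* · σ / E)²
n ≥ (1.282 · 33.3 / 3.7)²
n ≥ 133.13

Minimum n = 134 (rounding up)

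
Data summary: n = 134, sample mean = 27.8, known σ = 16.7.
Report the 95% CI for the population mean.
(24.97, 30.63)

z-interval (σ known):
z* = 1.960 for 95% confidence

Margin of error = z* · σ/√n = 1.960 · 16.7/√134 = 2.83

CI: (27.8 - 2.83, 27.8 + 2.83) = (24.97, 30.63)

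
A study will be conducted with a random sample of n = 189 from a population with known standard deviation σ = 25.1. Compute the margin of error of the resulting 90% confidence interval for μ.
Margin of error = 3.00

Margin of error = z* · σ/√n
= 1.645 · 25.1/√189
= 1.645 · 25.1/13.7477
= 3.00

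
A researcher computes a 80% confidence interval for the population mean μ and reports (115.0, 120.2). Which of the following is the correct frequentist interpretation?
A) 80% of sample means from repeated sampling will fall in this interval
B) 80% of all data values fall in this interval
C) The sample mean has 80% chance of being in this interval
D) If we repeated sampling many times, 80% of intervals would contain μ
D

A) Wrong — coverage applies to intervals containing μ, not to future x̄ values.
B) Wrong — a CI is about the parameter μ, not individual data values.
C) Wrong — x̄ is observed and sits in the interval by construction.
D) Correct — this is the frequentist long-run coverage interpretation.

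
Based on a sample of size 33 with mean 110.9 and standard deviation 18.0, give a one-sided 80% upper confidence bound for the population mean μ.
μ ≤ 113.57

Upper bound (one-sided):
t* = 0.853 (one-sided for 80%)
Upper bound = x̄ + t* · s/√n = 110.9 + 0.853 · 18.0/√33 = 113.57

We are 80% confident that μ ≤ 113.57.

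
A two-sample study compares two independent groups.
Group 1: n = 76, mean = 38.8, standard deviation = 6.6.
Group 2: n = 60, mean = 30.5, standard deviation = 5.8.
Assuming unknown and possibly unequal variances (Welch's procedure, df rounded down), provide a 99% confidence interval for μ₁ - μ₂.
(5.52, 11.08)

Difference: x̄₁ - x̄₂ = 8.30
SE = √(s₁²/n₁ + s₂²/n₂) = √(6.6²/76 + 5.8²/60) = 1.0648
df = 132.42 → 132 (Welch–Satterthwaite, rounded down)
t* = 2.614

CI: 8.30 ± 2.614 · 1.0648 = 8.30 ± 2.78 = (5.52, 11.08)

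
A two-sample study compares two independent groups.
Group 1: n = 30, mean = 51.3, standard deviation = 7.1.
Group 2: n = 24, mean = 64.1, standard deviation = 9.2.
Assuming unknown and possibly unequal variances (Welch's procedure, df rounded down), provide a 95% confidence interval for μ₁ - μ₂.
(-17.40, -8.20)

Difference: x̄₁ - x̄₂ = -12.80
SE = √(s₁²/n₁ + s₂²/n₂) = √(7.1²/30 + 9.2²/24) = 2.2819
df = 42.49 → 42 (Welch–Satterthwaite, rounded down)
t* = 2.018

CI: -12.80 ± 2.018 · 2.2819 = -12.80 ± 4.60 = (-17.40, -8.20)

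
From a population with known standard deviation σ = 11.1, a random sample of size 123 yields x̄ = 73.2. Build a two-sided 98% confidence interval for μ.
(70.87, 75.53)

z-interval (σ known):
z* = 2.326 for 98% confidence

Margin of error = z* · σ/√n = 2.326 · 11.1/√123 = 2.33

CI: (73.2 - 2.33, 73.2 + 2.33) = (70.87, 75.53)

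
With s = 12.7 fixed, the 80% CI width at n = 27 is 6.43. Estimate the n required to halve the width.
n ≈ 108

CI width ∝ 1/√n
To reduce width by factor 2, need √n to grow by 2 → need 2² = 4 times as many samples.

Current: n = 27, width = 6.43
New: n = 108, width ≈ 3.15

Width reduced by factor of 6.43/3.15 = 2.04.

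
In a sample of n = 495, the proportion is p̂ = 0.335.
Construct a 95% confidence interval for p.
(0.293, 0.377)

Proportion CI:
SE = √(p̂(1-p̂)/n) = √(0.335 · 0.665 / 495) = 0.02121

z* = 1.960
Margin = z* · SE = 1.960 · 0.02121 = 0.0416

CI: 0.335 ± 0.0416 = (0.293, 0.377)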